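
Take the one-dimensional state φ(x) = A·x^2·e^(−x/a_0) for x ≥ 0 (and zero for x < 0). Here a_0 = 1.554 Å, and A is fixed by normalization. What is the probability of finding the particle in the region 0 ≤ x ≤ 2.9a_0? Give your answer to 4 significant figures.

P ≈ 0.6873

P = ∫_{0}^{2.9a_0} |φ(x)|² dx.
Since A² = 1/(3·a_0^5/4), this is the region integral divided by the full normalization integral.
In terms of u = x/a_0 (A² and the length scale cancel between numerator and denominator), P = [∫_{0}^{2.9} u^4·e^(-2·u) du] / [∫_{0}^{∞} u^4·e^(-2·u) du].
With ∫ u^4·e^(-2·u) du = -(u^4/2 + u^3 + 3·u^2/2 + 3·u/2 + 3/4)·e^(-2·u) + C, the region integral is ≈ 0.515461 and the full one is 3/4.
Evaluating gives P = 0.68728.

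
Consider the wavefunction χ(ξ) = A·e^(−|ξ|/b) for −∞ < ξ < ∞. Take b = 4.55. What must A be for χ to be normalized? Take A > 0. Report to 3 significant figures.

Require ∫ |χ|² dξ = 1 over the whole domain.
The integral (without the A² prefactor) comes out to b.
So A² = (b)^(−1).
Plugging in b = 4.55 yields A = 0.4688.

A ≈ 0.469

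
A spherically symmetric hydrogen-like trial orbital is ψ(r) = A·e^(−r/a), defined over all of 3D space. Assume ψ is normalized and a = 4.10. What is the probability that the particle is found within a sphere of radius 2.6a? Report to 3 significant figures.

P = ∫ |ψ|² 4πr² dr over r ≤ 2.6a.
The full normalization integral is A²·[π·a^3] = 1, fixing A².
In terms of u = r/a (A², 4π and the length scale all cancel between numerator and denominator), P = [∫_{0}^{2.6} u^2·e^(-2·u) du] / [∫_{0}^{∞} u^2·e^(-2·u) du].
An antiderivative of u^2·e^(-2·u) is -(2·u^2 + 2·u + 1)·e^(-2·u)/4; evaluating from 0 to 2.6 gives 1/4 - 493·e^(-26/5)/100, while the full integral is 1/4.
Taking the ratio yields P = 0.8912.

P ≈ 0.891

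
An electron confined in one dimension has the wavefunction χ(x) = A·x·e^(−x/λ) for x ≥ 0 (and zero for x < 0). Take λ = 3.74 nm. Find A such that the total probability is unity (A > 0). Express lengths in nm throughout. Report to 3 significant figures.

A ≈ 0.277 nm^(-3/2)

We need A² ∫|f|² dx = 1, taking the integral from 0 to ∞.
∫|χ|² dx = A²·(λ^3/4).
With λ = 3.74: A² = 0.07646 and A = 0.2765.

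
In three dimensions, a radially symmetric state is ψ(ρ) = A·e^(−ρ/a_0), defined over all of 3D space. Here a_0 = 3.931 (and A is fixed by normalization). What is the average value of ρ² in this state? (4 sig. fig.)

⟨ρ^2⟩ ≈ 46.36

⟨ρ²⟩ = ∫ ρ^2 |ψ|² 4πρ² dρ over the full domain.
With ∫₀^∞ ρ^4 e^(−αρ) dρ = 4!/α^5, the ratio of the moment integral to the normalization integral gives ⟨ρ²⟩ = 3·a_0^2.
With a_0 = 3.931, ⟨ρ^2⟩ = 46.358.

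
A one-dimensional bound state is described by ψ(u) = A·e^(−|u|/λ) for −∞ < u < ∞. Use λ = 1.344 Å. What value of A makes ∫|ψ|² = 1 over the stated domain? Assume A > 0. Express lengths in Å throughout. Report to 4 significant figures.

A ≈ 0.8626 Å^(-1/2)

Require ∫ |ψ|² du = 1 over the whole domain.
∫|ψ|² du = A²·(λ).
Setting this equal to 1 gives A² = 1/(λ).
With λ = 1.344: A² = 0.74405 and A = 0.86258.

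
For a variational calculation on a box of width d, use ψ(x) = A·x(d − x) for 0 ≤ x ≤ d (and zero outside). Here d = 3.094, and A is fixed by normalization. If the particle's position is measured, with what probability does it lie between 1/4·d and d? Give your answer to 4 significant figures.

The probability is P = ∫ |ψ|² dx over [1/4·d, d].
The normalization integral ∫|ψ|²dx over the whole domain equals d^5/30·A², and A² cancels in the ratio.
Substituting u = x/d, A² and the length scale cancel in the ratio: P = ∫_{1/4}^{1} u^2·(1 - u)^2 du / ∫_{0}^{1} u^2·(1 - u)^2 du.
With ∫ u^2·(1 - u)^2 du = u^3·(6·u^2 - 15·u + 10)/30 + C, the region integral is 153/5120 and the full one is 1/30.
Taking the ratio, P = 459/512.

P ≈ 0.8965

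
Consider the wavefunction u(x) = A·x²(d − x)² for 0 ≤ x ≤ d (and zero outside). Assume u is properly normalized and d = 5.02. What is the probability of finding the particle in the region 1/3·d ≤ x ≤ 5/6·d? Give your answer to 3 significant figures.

P ≈ 0.846

|u|² is the probability density, so P = ∫_{1/3·d}^{5/6·d} |u|² dx.
With A² fixed by ∫|u|² = 1, i.e. A² = (d^9/630)^(−1), substitute and integrate.
Let t = x/d; then A² and the length scale cancel, so P = ∫_{1/3}^{5/6} t^4·(1 - t)^4 dt ÷ ∫_{0}^{1} t^4·(1 - t)^4 dt.
With ∫ t^4·(1 - t)^4 dt = t^5·(70·t^4 - 315·t^3 + 540·t^2 - 420·t + 126)/630 + C, the region integral is ≈ 0.0013432 and the full one is 1/630.
The result is P = 0.8462.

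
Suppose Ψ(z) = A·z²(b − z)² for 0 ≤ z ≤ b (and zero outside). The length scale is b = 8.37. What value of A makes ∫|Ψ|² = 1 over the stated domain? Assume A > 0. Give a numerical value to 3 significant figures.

Require ∫ |Ψ|² dz = 1 over the whole domain.
The integral (without the A² prefactor) comes out to b^9/630.
Hence A² = 1/[b^9/630].
Plugging in b = 8.37 yields A = 0.001768.

A ≈ 0.00177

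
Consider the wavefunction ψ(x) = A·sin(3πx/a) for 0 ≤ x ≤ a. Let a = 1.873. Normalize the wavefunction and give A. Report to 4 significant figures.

A ≈ 1.033

Normalization requires ∫|ψ|² dx = 1, integrated from 0 to a.
With ∫₀^a sin²(nπx/a) dx = a/2, the integral (without the A² prefactor) comes out to a/2.
So A² = (a/2)^(−1).
Substituting a = 1.873 gives A² = 1.0678, so A = 1.0333.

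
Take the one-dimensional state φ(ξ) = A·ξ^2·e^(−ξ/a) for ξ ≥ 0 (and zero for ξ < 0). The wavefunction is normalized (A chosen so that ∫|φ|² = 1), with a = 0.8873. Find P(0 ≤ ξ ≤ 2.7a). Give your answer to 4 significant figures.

|φ|² is the probability density, so P = ∫_{0}^{2.7a} |φ|² dξ.
With A² fixed by ∫|φ|² = 1, i.e. A² = (3·a^5/4)^(−1), substitute and integrate.
Substituting u = ξ/a, A² and the length scale cancel in the ratio: P = ∫_{0}^{2.7} u^4·e^(-2·u) du / ∫_{0}^{∞} u^4·e^(-2·u) du.
An antiderivative of u^4·e^(-2·u) is -(u^4/2 + u^3 + 3·u^2/2 + 3·u/2 + 3/4)·e^(-2·u); evaluating from 0 to 2.7 gives ≈ 0.470017, while the full integral is 3/4.
The result is P = 0.62669.

P ≈ 0.6267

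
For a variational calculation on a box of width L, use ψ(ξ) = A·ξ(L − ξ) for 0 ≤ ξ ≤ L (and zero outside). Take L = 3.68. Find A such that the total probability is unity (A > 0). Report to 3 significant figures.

A ≈ 0.211

We need A² ∫|f|² dξ = 1, taking the integral from 0 to L.
Expanding the polynomial and integrating term by term, ∫|ψ|² dξ = A²·(L^5/30).
So A² = (L^5/30)^(−1).
Plugging in L = 3.68 yields A = 0.2108.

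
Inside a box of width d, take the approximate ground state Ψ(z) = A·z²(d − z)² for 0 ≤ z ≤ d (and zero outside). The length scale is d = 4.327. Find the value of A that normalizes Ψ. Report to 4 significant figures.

A ≈ 0.03442

The normalization condition is ∫|Ψ|² dz = 1 from 0 to d.
Expanding the polynomial and integrating term by term, the integral (without the A² prefactor) comes out to d^9/630.
Plugging in d = 4.327 yields A = 0.034421.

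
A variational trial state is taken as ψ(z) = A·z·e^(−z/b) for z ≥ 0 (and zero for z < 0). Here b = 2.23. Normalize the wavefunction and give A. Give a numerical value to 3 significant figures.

A ≈ 0.601

Require ∫ |ψ|² dz = 1 over the whole domain.
Carrying out the integral gives A² · b^3/4.
Setting this equal to 1 gives A² = 1/(b^3/4).
Substituting b = 2.23 gives A² = 0.3607, so A = 0.6006.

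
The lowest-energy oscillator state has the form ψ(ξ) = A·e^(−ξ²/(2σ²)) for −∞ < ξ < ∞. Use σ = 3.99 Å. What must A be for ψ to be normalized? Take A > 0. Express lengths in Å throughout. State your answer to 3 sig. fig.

A ≈ 0.376 Å^(-1/2)

Normalization requires ∫|ψ|² dξ = 1, integrated from −∞ to ∞.
With ψ = A·e^(−ξ²/(2σ²)), the integral evaluates to A²·[√(π)·σ].
Hence A² = 1/[√(π)·σ].
Plugging in σ = 3.99 yields A = 0.3760.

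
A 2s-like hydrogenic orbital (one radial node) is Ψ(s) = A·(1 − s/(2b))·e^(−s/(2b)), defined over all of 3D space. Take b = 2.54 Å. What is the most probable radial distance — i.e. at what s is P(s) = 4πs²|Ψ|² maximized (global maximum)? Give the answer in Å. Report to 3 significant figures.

s ≈ 13.3 Å

Differentiate P(s) = 4πs²|Ψ|² with respect to s and set to zero.
Solving yields s = b·(√(5) + 3).
With b = 2.54, the most probable radial distance is 13.30 Å.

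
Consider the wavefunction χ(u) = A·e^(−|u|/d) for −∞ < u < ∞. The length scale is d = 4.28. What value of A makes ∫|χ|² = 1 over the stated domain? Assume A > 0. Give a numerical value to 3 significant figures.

The normalization condition is ∫|χ|² du = 1 from −∞ to ∞.
Using ∫₀^∞ uⁿ e^(−αu) du = n!/αⁿ⁺¹, the integral (without the A² prefactor) comes out to d.
So A² = (d)^(−1).
Substituting d = 4.28 gives A² = 0.2336, so A = 0.4834.

A ≈ 0.483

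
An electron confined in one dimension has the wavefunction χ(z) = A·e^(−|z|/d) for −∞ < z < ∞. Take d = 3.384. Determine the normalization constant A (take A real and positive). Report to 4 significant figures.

We need A² ∫|f|² dz = 1, taking the integral from −∞ to ∞.
The integral (without the A² prefactor) comes out to d.
Plugging in d = 3.384 yields A = 0.54361.

A ≈ 0.5436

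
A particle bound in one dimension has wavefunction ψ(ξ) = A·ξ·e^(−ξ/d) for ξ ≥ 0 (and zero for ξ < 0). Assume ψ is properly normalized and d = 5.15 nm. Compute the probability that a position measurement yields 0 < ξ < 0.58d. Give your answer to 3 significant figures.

P ≈ 0.112

|ψ|² is the probability density, so P = ∫_{0}^{0.58d} |ψ|² dξ.
The normalization integral ∫|ψ|²dξ over the whole domain equals d^3/4·A², and A² cancels in the ratio.
Let u = ξ/d; then A² and the length scale cancel, so P = ∫_{0}^{0.58} u^2·e^(-2·u) du ÷ ∫_{0}^{∞} u^2·e^(-2·u) du.
An antiderivative of u^2·e^(-2·u) is -(2·u^2 + 2·u + 1)·e^(-2·u)/4; evaluating from 0 to 0.58 gives 1/4 - 3541·e^(-29/25)/5000, while the full integral is 1/4.
The result is P = 0.1120.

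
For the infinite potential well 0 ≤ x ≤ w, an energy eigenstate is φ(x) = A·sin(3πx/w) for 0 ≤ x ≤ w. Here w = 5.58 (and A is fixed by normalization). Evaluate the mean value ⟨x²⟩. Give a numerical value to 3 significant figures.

⟨x^2⟩ ≈ 10.2

⟨x²⟩ = ∫ x^2 |φ|² dx over the full domain.
With ∫₀^w sin²(nπx/w) dx = w/2, since the A² factors cancel between numerator and denominator, ⟨x²⟩ = -w^2/(18·π^2) + w^2/3.
With w = 5.58, ⟨x^2⟩ = 10.20.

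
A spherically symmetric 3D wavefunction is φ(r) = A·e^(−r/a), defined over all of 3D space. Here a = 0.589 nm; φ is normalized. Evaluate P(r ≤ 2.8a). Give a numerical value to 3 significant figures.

P ≈ 0.918

P = ∫ |φ|² 4πr² dr over r ≤ 2.8a.
Normalization gives A² = 1/(π·a^3).
Substituting u = r/a, A², 4π and the length scale all cancel in the ratio: P = ∫_{0}^{2.8} u^2·e^(-2·u) du / ∫_{0}^{∞} u^2·e^(-2·u) du.
An antiderivative of u^2·e^(-2·u) is -(2·u^2 + 2·u + 1)·e^(-2·u)/4; evaluating from 0 to 2.8 gives 1/4 - 557·e^(-28/5)/100, while the full integral is 1/4.
Taking the ratio yields P = 0.9176.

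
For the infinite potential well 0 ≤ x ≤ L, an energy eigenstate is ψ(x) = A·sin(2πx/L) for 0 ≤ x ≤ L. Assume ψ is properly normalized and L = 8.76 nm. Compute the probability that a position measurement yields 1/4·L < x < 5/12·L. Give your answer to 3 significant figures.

P ≈ 0.236

The probability is P = ∫ |ψ|² dx over [1/4·L, 5/12·L].
The normalization integral ∫|ψ|²dx over the whole domain equals L/2·A², and A² cancels in the ratio.
Let u = x/L; then A² and the length scale cancel, so P = ∫_{1/4}^{5/12} sin(2·π·u)^2 du ÷ ∫_{0}^{1} sin(2·π·u)^2 du.
An antiderivative of sin(2·π·u)^2 is u/2 - sin(4·π·u)/(8·π); evaluating from 1/4 to 5/12 gives √(3)/(16·π) + 1/12, while the full integral is 1/2.
This works out to P = (√(3)/8 + π/6)/π.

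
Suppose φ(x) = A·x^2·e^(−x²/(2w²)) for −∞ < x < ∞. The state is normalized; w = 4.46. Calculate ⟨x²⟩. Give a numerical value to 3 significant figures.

⟨x^2⟩ ≈ 49.7

⟨x²⟩ = ∫ x^2 |φ|² dx over the full domain.
Evaluating both integrals, ⟨x²⟩ = 5·w^2/2.
Putting w = 4.46 gives 49.73.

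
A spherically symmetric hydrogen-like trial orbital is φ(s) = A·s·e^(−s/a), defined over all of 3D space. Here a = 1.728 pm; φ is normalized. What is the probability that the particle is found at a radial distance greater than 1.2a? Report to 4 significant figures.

With dV = 4πs²ds, the probability is ∫|φ|² dV over s > 1.2a.
Normalization gives A² = 1/(3·π·a^5).
Let u = s/a; then A², 4π and the length scale all cancel, so P = ∫_{1.2}^{∞} u^4·e^(-2·u) du ÷ ∫_{0}^{∞} u^4·e^(-2·u) du.
Using ∫ u^4·e^(-2·u) du = -(u^4/2 + u^3 + 3·u^2/2 + 3·u/2 + 3/4)·e^(-2·u), the numerator is ≈ 0.678099 and the denominator is 3/4.
The region integral divided by the full integral gives P = 0.90413.

P ≈ 0.9041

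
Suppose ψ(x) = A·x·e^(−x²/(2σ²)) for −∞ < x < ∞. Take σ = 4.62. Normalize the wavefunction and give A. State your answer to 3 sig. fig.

A ≈ 0.107

We need A² ∫|f|² dx = 1, taking the integral from −∞ to ∞.
Differentiating ∫e^(−αx²) dx = √(π/α) under α to get the higher moments, carrying out the integral gives A² · √(π)·σ^3/2.
With σ = 4.62: A² = 0.01144 and A = 0.1070.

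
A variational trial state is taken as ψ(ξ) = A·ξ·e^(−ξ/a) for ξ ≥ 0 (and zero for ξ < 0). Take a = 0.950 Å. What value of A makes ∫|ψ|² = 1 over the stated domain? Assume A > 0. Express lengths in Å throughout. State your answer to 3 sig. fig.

Require ∫ |ψ|² dξ = 1 over the whole domain.
Recall ∫₀^∞ ξ^m e^(−ξ/β) dξ = m!·β^(m+1), ∫|ψ|² dξ = A²·(a^3/4).
Setting this equal to 1 gives A² = 1/(a^3/4).
Plugging in a = 0.950 yields A = 2.160.

A ≈ 2.16 Å^(-3/2)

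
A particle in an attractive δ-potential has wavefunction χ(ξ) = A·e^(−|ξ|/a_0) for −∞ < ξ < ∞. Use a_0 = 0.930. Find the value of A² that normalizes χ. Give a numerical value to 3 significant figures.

Require ∫ |χ|² dξ = 1 over the whole domain.
Recall ∫₀^∞ ξ^m e^(−ξ/β) dξ = m!·β^(m+1), the integral (without the A² prefactor) comes out to a_0.
So A² = (a_0)^(−1).
Plugging in a_0 = 0.930 yields A = 1.037.

A^2 ≈ 1.08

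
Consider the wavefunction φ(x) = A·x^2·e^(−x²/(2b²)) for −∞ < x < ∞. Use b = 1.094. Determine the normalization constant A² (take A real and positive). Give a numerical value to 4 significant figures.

A^2 ≈ 0.4800

We need A² ∫|f|² dx = 1, taking the integral from −∞ to ∞.
With ∫_{−∞}^{∞} x^(2m) e^(−αx²) dx = (2m−1)!!·√π / (2^m α^(m+1/2)), carrying out the integral gives A² · 3·√(π)·b^5/4.
Setting this equal to 1 gives A² = 1/(3·√(π)·b^5/4).
Plugging in b = 1.094 yields A = 0.69285.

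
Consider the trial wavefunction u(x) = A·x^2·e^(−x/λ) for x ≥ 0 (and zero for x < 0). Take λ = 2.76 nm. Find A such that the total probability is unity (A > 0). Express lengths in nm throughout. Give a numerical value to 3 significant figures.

A ≈ 0.0912 nm^(-5/2)

The normalization condition is ∫|u|² dx = 1 from 0 to ∞.
Using ∫₀^∞ xⁿ e^(−αx) dx = n!/αⁿ⁺¹, carrying out the integral gives A² · 3·λ^5/4.
So A² = (3·λ^5/4)^(−1).
Plugging in λ = 2.76 yields A = 0.09124.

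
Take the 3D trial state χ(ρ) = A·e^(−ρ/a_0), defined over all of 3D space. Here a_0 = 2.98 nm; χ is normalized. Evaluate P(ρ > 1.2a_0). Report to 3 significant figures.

P ≈ 0.570

P = ∫ |χ|² 4πρ² dρ over ρ > 1.2a_0.
Normalization gives A² = 1/(π·a_0^3).
Substituting u = ρ/a_0, A², 4π and the length scale all cancel in the ratio: P = ∫_{1.2}^{∞} u^2·e^(-2·u) du / ∫_{0}^{∞} u^2·e^(-2·u) du.
Using ∫ u^2·e^(-2·u) du = -(2·u^2 + 2·u + 1)·e^(-2·u)/4, the numerator is 157·e^(-12/5)/100 and the denominator is 1/4.
This evaluates to P = 0.5697.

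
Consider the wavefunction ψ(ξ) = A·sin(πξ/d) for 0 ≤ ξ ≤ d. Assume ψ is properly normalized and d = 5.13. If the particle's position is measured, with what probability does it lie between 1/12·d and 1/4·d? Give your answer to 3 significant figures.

|ψ|² is the probability density, so P = ∫_{1/12·d}^{1/4·d} |ψ|² dξ.
The normalization integral ∫|ψ|²dξ over the whole domain equals d/2·A², and A² cancels in the ratio.
Let u = ξ/d; then A² and the length scale cancel, so P = ∫_{1/12}^{1/4} sin(π·u)^2 du ÷ ∫_{0}^{1} sin(π·u)^2 du.
With ∫ sin(π·u)^2 du = u/2 - sin(2·π·u)/(4·π) + C, the region integral is 1/12 - 1/(8·π) and the full one is 1/2.
The result is P = (-3 + 2·π)/(12·π).

P ≈ 0.0871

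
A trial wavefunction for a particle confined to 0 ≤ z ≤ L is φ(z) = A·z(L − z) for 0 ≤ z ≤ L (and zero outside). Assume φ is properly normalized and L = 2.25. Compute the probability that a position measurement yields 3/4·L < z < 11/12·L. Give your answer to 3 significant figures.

P = ∫_{3/4·L}^{11/12·L} |φ(z)|² dz.
Since A² = 1/(L^5/30), this is the region integral divided by the full normalization integral.
Let u = z/L; then A² and the length scale cancel, so P = ∫_{3/4}^{11/12} u^2·(1 - u)^2 du ÷ ∫_{0}^{1} u^2·(1 - u)^2 du.
An antiderivative of u^2·(1 - u)^2 is u^3·(6·u^2 - 15·u + 10)/30; evaluating from 3/4 to 11/12 gives ≈ 0.0032809, while the full integral is 1/30.
Evaluating gives P = 0.09843.

P ≈ 0.0984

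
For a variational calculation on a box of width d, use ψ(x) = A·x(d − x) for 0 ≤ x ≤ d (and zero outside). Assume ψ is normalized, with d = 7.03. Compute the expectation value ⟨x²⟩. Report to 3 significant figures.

⟨x^2⟩ ≈ 14.1

By definition ⟨x²⟩ = ∫ x^2 |ψ(x)|² dx.
Since the A² factors cancel between numerator and denominator, ⟨x²⟩ = 2·d^2/7.
With d = 7.03, ⟨x^2⟩ = 14.12.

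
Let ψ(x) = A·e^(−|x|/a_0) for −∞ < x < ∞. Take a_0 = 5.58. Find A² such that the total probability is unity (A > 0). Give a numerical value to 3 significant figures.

We need A² ∫|f|² dx = 1, taking the integral from −∞ to ∞.
∫|ψ|² dx = A²·(a_0).
So A² = (a_0)^(−1).
Plugging in a_0 = 5.58 yields A = 0.4233.

A^2 ≈ 0.179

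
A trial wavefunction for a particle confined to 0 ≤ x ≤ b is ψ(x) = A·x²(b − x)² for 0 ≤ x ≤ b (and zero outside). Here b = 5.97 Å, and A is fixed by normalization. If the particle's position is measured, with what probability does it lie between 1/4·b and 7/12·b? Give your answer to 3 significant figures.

P ≈ 0.649

|ψ|² is the probability density, so P = ∫_{1/4·b}^{7/12·b} |ψ|² dx.
With A² fixed by ∫|ψ|² = 1, i.e. A² = (b^9/630)^(−1), substitute and integrate.
Let u = x/b; then A² and the length scale cancel, so P = ∫_{1/4}^{7/12} u^4·(1 - u)^4 du ÷ ∫_{0}^{1} u^4·(1 - u)^4 du.
With ∫ u^4·(1 - u)^4 du = u^5·(70·u^4 - 315·u^3 + 540·u^2 - 420·u + 126)/630 + C, the region integral is ≈ 0.0010298 and the full one is 1/630.
Taking the ratio, P = 0.6487.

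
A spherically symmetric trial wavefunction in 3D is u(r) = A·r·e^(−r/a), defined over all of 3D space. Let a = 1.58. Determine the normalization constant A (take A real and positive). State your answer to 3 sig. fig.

A ≈ 0.104

The normalization condition is ∫|u|² 4πr² dr = 1 from 0 to ∞.
In 3D with spherical symmetry the volume element is 4πr² dr.
The integral (without the A² prefactor) comes out to 3·π·a^5.
Hence A² = 1/[3·π·a^5].
Substituting a = 1.58 gives A² = 0.01078, so A = 0.1038.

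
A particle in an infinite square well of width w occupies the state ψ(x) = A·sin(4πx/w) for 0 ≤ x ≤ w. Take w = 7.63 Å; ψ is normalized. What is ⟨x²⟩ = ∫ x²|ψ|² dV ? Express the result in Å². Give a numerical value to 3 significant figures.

The expectation value is the |ψ|²-weighted average of x^2: ∫ x^2|ψ|² dx.
Evaluating both integrals, ⟨x²⟩ = -w^2/(32·π^2) + w^2/3.
With w = 7.63, ⟨x^2⟩ = 19.22.

⟨x^2⟩ ≈ 19.2 Å^2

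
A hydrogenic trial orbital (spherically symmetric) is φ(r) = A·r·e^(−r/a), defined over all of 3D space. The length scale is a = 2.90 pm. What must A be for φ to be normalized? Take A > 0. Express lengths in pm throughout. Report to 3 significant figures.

The normalization condition is ∫|φ|² 4πr² dr = 1 from 0 to ∞.
In 3D with spherical symmetry the volume element is 4πr² dr.
With φ = A·r·e^(−r/a), the integral evaluates to A²·[3·π·a^5].
Hence A² = 1/[3·π·a^5].
With a = 2.90: A² = 0.0005173 and A = 0.02274.

A ≈ 0.0227 pm^(-5/2)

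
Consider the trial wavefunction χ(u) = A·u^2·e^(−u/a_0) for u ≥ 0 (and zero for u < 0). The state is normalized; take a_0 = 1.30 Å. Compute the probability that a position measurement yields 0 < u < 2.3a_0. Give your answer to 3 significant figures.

|χ|² is the probability density, so P = ∫_{0}^{2.3a_0} |χ|² du.
The normalization integral ∫|χ|²du over the whole domain equals 3·a_0^5/4·A², and A² cancels in the ratio.
Let t = u/a_0; then A² and the length scale cancel, so P = ∫_{0}^{2.3} t^4·e^(-2·t) dt ÷ ∫_{0}^{∞} t^4·e^(-2·t) dt.
With ∫ t^4·e^(-2·t) dt = -(t^4/2 + t^3 + 3·t^2/2 + 3·t/2 + 3/4)·e^(-2·t) + C, the region integral is ≈ 0.36507 and the full one is 3/4.
The result is P = 0.4868.

P ≈ 0.487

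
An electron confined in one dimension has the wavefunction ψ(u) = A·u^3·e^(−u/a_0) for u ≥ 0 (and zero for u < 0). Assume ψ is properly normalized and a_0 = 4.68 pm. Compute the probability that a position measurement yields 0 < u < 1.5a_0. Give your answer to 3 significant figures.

|ψ|² is the probability density, so P = ∫_{0}^{1.5a_0} |ψ|² du.
The normalization integral ∫|ψ|²du over the whole domain equals 45·a_0^7/8·A², and A² cancels in the ratio.
Let t = u/a_0; then A² and the length scale cancel, so P = ∫_{0}^{1.5} t^6·e^(-2·t) dt ÷ ∫_{0}^{∞} t^6·e^(-2·t) dt.
With ∫ t^6·e^(-2·t) dt = -(4·t^6 + 12·t^5 + 30·t^4 + 60·t^3 + 90·t^2 + 90·t + 45)·e^(-2·t)/8 + C, the region integral is ≈ 0.18849 and the full one is 45/8.
This works out to P = 0.03351.

P ≈ 0.0335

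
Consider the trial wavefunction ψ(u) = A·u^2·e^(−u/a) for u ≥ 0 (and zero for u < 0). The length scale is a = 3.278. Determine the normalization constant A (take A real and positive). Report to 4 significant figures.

A ≈ 0.05935

The normalization condition is ∫|ψ|² du = 1 from 0 to ∞.
With ∫₀^∞ u^4 e^(−αu) du = 4!/α^5, with ψ = A·u^2·e^(−u/a), the integral evaluates to A²·[3·a^5/4].
Hence A² = 1/[3·a^5/4].
Substituting a = 3.278 gives A² = 0.0035228, so A = 0.059354.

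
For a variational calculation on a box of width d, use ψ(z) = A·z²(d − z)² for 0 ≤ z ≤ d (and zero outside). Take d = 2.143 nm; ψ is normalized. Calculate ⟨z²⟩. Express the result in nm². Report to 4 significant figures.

⟨z^2⟩ ≈ 1.252 nm^2

⟨z²⟩ = ∫ z^2 |ψ|² dz over the full domain.
Expanding the polynomial and integrating term by term, evaluating both integrals, ⟨z²⟩ = 3·d^2/11.
With d = 2.143, ⟨z^2⟩ = 1.2525.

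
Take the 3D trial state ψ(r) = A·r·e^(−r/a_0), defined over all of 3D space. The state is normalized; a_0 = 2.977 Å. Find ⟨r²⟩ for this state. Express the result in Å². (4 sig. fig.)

The expectation value is the |ψ|²-weighted average of r^2: ∫ r^2|ψ|² 4πr² dr.
With ∫₀^∞ r^6 e^(−αr) dr = 6!/α^7, since the A² factors cancel between numerator and denominator, ⟨r²⟩ = 15·a_0^2/2.
Putting a_0 = 2.977 gives 66.469.

⟨r^2⟩ ≈ 66.47 Å^2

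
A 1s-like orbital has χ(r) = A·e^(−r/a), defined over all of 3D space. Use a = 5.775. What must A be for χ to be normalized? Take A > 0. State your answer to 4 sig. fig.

A ≈ 0.04065

Require ∫ |χ|² 4πr² dr = 1 over the whole domain.
(Spherical symmetry: dV = 4πr² dr.)
With χ = A·e^(−r/a), the integral evaluates to A²·[π·a^3].
So A² = (π·a^3)^(−1).
Plugging in a = 5.775 yields A = 0.040653.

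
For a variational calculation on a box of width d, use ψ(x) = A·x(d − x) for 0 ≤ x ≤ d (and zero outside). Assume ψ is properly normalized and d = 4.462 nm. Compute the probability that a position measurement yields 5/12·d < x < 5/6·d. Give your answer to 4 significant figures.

P ≈ 0.6179

The probability is P = ∫ |ψ|² dx over [5/12·d, 5/6·d].
With A² fixed by ∫|ψ|² = 1, i.e. A² = (d^5/30)^(−1), substitute and integrate.
In terms of u = x/d (A² and the length scale cancel between numerator and denominator), P = [∫_{5/12}^{5/6} u^2·(1 - u)^2 du] / [∫_{0}^{1} u^2·(1 - u)^2 du].
Using ∫ u^2·(1 - u)^2 du = u^3·(6·u^2 - 15·u + 10)/30, the numerator is ≈ 0.0205962 and the denominator is 1/30.
Taking the ratio, P = 0.61789.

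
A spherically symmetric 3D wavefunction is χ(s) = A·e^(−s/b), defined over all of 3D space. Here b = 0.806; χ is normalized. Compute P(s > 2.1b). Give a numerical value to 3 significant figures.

With dV = 4πs²ds, the probability is ∫|χ|² dV over s > 2.1b.
Normalization gives A² = 1/(π·b^3).
Let u = s/b; then A², 4π and the length scale all cancel, so P = ∫_{2.1}^{∞} u^2·e^(-2·u) du ÷ ∫_{0}^{∞} u^2·e^(-2·u) du.
An antiderivative of u^2·e^(-2·u) is -(2·u^2 + 2·u + 1)·e^(-2·u)/4; evaluating from 2.1 to ∞ gives 701·e^(-21/5)/200, while the full integral is 1/4.
This evaluates to P = 0.2102.

P ≈ 0.210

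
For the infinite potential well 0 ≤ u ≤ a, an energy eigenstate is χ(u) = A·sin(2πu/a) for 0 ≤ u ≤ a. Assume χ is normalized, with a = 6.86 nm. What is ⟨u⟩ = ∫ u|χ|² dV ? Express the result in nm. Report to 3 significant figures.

The expectation value is the |χ|²-weighted average of u: ∫ u|χ|² du.
Using sin²θ = (1 − cos 2θ)/2, evaluating both integrals, ⟨u⟩ = a/2.
Putting a = 6.86 gives 3.430.

⟨u⟩ ≈ 3.43 nm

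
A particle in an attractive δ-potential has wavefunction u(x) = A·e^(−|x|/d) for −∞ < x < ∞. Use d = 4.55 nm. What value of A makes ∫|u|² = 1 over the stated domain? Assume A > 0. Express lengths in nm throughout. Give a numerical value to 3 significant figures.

The normalization condition is ∫|u|² dx = 1 from −∞ to ∞.
With ∫₀^∞ x^0 e^(−αx) dx = 0!/α^1, ∫|u|² dx = A²·(d).
Setting this equal to 1 gives A² = 1/(d).
With d = 4.55: A² = 0.2198 and A = 0.4688.

A ≈ 0.469 nm^(-1/2)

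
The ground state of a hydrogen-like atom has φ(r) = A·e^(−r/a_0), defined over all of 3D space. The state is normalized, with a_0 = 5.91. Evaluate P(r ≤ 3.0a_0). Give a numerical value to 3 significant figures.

P ≈ 0.938

With dV = 4πr²dr, the probability is ∫|φ|² dV over r ≤ 3.0a_0.
Normalization gives A² = 1/(π·a_0^3).
Let u = r/a_0; then A², 4π and the length scale all cancel, so P = ∫_{0}^{3.0} u^2·e^(-2·u) du ÷ ∫_{0}^{∞} u^2·e^(-2·u) du.
With ∫ u^2·e^(-2·u) du = -(2·u^2 + 2·u + 1)·e^(-2·u)/4 + C, the region integral is 1/4 - 25·e^(-6)/4 and the full one is 1/4.
Taking the ratio yields P = 0.9380.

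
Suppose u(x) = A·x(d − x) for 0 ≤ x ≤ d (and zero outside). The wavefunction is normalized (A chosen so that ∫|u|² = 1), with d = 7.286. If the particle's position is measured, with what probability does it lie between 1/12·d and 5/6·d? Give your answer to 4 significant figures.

P ≈ 0.9594

The probability is P = ∫ |u|² dx over [1/12·d, 5/6·d].
Since A² = 1/(d^5/30), this is the region integral divided by the full normalization integral.
Substituting t = x/d, A² and the length scale cancel in the ratio: P = ∫_{1/12}^{5/6} t^2·(1 - t)^2 dt / ∫_{0}^{1} t^2·(1 - t)^2 dt.
With ∫ t^2·(1 - t)^2 dt = t^3·(6·t^2 - 15·t + 10)/30 + C, the region integral is ≈ 0.0319806 and the full one is 1/30.
Evaluating gives P = 4421/4608.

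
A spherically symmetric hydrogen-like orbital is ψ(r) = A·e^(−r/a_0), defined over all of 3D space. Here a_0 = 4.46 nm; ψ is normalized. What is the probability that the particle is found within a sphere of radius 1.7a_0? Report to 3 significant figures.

Integrate the radial probability density 4πr²|ψ|² over r ≤ 1.7a_0.
Normalization gives A² = 1/(π·a_0^3).
Let u = r/a_0; then A², 4π and the length scale all cancel, so P = ∫_{0}^{1.7} u^2·e^(-2·u) du ÷ ∫_{0}^{∞} u^2·e^(-2·u) du.
With ∫ u^2·e^(-2·u) du = -(2·u^2 + 2·u + 1)·e^(-2·u)/4 + C, the region integral is 1/4 - 509·e^(-17/5)/200 and the full one is 1/4.
This evaluates to P = 0.6603.

P ≈ 0.660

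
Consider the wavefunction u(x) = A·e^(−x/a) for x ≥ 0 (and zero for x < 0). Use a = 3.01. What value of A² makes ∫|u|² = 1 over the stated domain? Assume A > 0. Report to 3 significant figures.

A^2 ≈ 0.664

Normalization requires ∫|u|² dx = 1, integrated from 0 to ∞.
Recall ∫₀^∞ x^m e^(−x/β) dx = m!·β^(m+1), the integral (without the A² prefactor) comes out to a/2.
Substituting a = 3.01 gives A² = 0.6645, so A = 0.8151.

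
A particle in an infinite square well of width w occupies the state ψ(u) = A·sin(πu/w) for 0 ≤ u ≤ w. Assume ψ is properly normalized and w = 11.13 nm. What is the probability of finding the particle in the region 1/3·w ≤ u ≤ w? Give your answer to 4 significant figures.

P ≈ 0.8045

|ψ|² is the probability density, so P = ∫_{1/3·w}^{w} |ψ|² du.
Since A² = 1/(w/2), this is the region integral divided by the full normalization integral.
Substituting t = u/w, A² and the length scale cancel in the ratio: P = ∫_{1/3}^{1} sin(π·t)^2 dt / ∫_{0}^{1} sin(π·t)^2 dt.
With ∫ sin(π·t)^2 dt = t/2 - sin(2·π·t)/(4·π) + C, the region integral is √(3)/(8·π) + 1/3 and the full one is 1/2.
The result is P = √(3)/(4·π) + 2/3.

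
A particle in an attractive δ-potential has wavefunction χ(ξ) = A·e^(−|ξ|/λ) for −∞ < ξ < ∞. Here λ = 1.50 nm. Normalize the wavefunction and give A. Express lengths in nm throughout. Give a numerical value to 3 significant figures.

A ≈ 0.816 nm^(-1/2)

Normalization requires ∫|χ|² dξ = 1, integrated from −∞ to ∞.
With χ = A·e^(−|ξ|/λ), the integral evaluates to A²·[λ].
Hence A² = 1/[λ].
Plugging in λ = 1.50 yields A = 0.8165.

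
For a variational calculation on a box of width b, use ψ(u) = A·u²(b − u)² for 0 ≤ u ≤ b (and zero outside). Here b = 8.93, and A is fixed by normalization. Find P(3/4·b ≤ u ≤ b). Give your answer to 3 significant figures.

P ≈ 0.0489

P = ∫_{3/4·b}^{b} |ψ(u)|² du.
The normalization integral ∫|ψ|²du over the whole domain equals b^9/630·A², and A² cancels in the ratio.
Let t = u/b; then A² and the length scale cancel, so P = ∫_{3/4}^{1} t^4·(1 - t)^4 dt ÷ ∫_{0}^{1} t^4·(1 - t)^4 dt.
An antiderivative of t^4·(1 - t)^4 is t^5·(70·t^4 - 315·t^3 + 540·t^2 - 420·t + 126)/630; evaluating from 3/4 to 1 gives ≈ 0.000077662, while the full integral is 1/630.
This works out to P = 0.04893.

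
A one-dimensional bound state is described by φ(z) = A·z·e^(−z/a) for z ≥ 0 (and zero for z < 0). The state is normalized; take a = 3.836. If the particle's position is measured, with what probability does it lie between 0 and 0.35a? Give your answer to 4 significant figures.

|φ|² is the probability density, so P = ∫_{0}^{0.35a} |φ|² dz.
The normalization integral ∫|φ|²dz over the whole domain equals a^3/4·A², and A² cancels in the ratio.
Let u = z/a; then A² and the length scale cancel, so P = ∫_{0}^{0.35} u^2·e^(-2·u) du ÷ ∫_{0}^{∞} u^2·e^(-2·u) du.
With ∫ u^2·e^(-2·u) du = -(2·u^2 + 2·u + 1)·e^(-2·u)/4 + C, the region integral is 1/4 - 389·e^(-7/10)/800 and the full one is 1/4.
Taking the ratio, P = 0.034142.

P ≈ 0.03414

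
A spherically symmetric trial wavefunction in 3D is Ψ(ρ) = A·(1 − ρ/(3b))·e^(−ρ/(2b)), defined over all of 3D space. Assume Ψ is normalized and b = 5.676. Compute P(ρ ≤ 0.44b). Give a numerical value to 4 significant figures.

P ≈ 0.02451

With dV = 4πρ²dρ, the probability is ∫|Ψ|² dV over ρ ≤ 0.44b.
Normalization gives A² = 1/(8·π·b^3/3).
In terms of u = ρ/b (A², 4π and the length scale all cancel between numerator and denominator), P = [∫_{0}^{0.44} u^2·(1 - u/3)^2·e^(-u) du] / [∫_{0}^{∞} u^2·(1 - u/3)^2·e^(-u) du].
An antiderivative of u^2·(1 - u/3)^2·e^(-u) is (-u^4 + 2·u^3 - 3·u^2 - 6·u - 6)·e^(-u)/9; evaluating from 0 to 0.44 gives ≈ 0.0163392, while the full integral is 2/3.
Taking the ratio yields P = 0.024509.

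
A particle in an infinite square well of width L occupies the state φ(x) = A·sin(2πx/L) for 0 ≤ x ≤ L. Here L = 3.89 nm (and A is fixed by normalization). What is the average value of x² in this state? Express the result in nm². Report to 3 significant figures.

By definition ⟨x²⟩ = ∫ x^2 |φ(x)|² dx.
With ∫₀^L sin²(nπx/L) dx = L/2, since the A² factors cancel between numerator and denominator, ⟨x²⟩ = -L^2/(8·π^2) + L^2/3.
With L = 3.89, ⟨x^2⟩ = 4.852.

⟨x^2⟩ ≈ 4.85 nm^2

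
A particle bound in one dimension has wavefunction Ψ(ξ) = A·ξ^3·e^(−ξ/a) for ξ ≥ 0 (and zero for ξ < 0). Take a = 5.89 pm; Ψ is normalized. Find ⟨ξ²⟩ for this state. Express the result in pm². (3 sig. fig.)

⟨ξ²⟩ = ∫ ξ^2 |Ψ|² dξ over the full domain.
Since the A² factors cancel between numerator and denominator, ⟨ξ²⟩ = 14·a^2.
Putting a = 5.89 gives 485.7.

⟨ξ^2⟩ ≈ 486 pm^2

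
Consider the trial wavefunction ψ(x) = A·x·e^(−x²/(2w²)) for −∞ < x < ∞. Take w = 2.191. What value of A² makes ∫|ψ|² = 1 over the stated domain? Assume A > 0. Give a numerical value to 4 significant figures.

A^2 ≈ 0.1073

The normalization condition is ∫|ψ|² dx = 1 from −∞ to ∞.
Using the Gaussian integral ∫_{−∞}^{∞} e^(−αx²) dx = √(π/α), the integral (without the A² prefactor) comes out to √(π)·w^3/2.
Substituting w = 2.191 gives A² = 0.10728, so A = 0.32754.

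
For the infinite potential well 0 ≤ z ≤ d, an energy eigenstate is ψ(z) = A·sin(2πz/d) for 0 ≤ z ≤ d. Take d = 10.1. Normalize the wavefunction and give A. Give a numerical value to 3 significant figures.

A ≈ 0.445

The normalization condition is ∫|ψ|² dz = 1 from 0 to d.
With ∫₀^d sin²(nπz/d) dz = d/2, carrying out the integral gives A² · d/2.
Setting this equal to 1 gives A² = 1/(d/2).
Substituting d = 10.1 gives A² = 0.1980, so A = 0.4450.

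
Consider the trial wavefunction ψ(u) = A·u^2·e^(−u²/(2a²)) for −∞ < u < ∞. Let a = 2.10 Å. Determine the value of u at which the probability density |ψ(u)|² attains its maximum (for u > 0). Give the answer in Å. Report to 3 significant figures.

The maximum of |ψ(u)|² occurs where its derivative vanishes.
Solving yields u = √(2)·a.
With a = 2.10, the value of u > 0 at which the probability density is greatest is 2.970 Å.

u ≈ 2.97 Å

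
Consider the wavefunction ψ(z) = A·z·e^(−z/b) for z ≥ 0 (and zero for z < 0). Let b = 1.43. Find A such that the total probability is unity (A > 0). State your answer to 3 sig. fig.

The normalization condition is ∫|ψ|² dz = 1 from 0 to ∞.
The integral (without the A² prefactor) comes out to b^3/4.
So A² = (b^3/4)^(−1).
With b = 1.43: A² = 1.368 and A = 1.170.

A ≈ 1.17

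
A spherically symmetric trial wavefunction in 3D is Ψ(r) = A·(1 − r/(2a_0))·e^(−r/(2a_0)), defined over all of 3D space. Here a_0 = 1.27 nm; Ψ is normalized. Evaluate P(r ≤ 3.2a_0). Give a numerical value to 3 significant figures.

P ≈ 0.0858

With dV = 4πr²dr, the probability is ∫|Ψ|² dV over r ≤ 3.2a_0.
A² is fixed by ∫₀^∞ 4πr²|Ψ|² dr = 1, i.e. A² = (8·π·a_0^3)^(−1).
In terms of u = r/a_0 (A², 4π and the length scale all cancel between numerator and denominator), P = [∫_{0}^{3.2} u^2·(1 - u/2)^2·e^(-u) du] / [∫_{0}^{∞} u^2·(1 - u/2)^2·e^(-u) du].
With ∫ u^2·(1 - u/2)^2·e^(-u) du = -(u^4/4 + u^2 + 2·u + 2)·e^(-u) + C, the region integral is ≈ 0.17164 and the full one is 2.
The region integral divided by the full integral gives P = 0.08582.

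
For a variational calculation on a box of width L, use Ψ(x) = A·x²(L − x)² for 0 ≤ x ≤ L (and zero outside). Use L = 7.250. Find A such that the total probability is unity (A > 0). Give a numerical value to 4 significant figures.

A ≈ 0.003374

Require ∫ |Ψ|² dx = 1 over the whole domain.
Expanding the polynomial and integrating term by term, the integral (without the A² prefactor) comes out to L^9/630.
Hence A² = 1/[L^9/630].
Substituting L = 7.250 gives A² = 0.000011384, so A = 0.0033740.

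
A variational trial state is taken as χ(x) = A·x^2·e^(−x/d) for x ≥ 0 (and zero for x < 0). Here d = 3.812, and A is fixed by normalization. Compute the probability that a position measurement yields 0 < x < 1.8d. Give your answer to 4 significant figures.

P = ∫_{0}^{1.8d} |χ(x)|² dx.
Since A² = 1/(3·d^5/4), this is the region integral divided by the full normalization integral.
Let u = x/d; then A² and the length scale cancel, so P = ∫_{0}^{1.8} u^4·e^(-2·u) du ÷ ∫_{0}^{∞} u^4·e^(-2·u) du.
With ∫ u^4·e^(-2·u) du = -(u^4/2 + u^3 + 3·u^2/2 + 3·u/2 + 3/4)·e^(-2·u) + C, the region integral is ≈ 0.220171 and the full one is 3/4.
The result is P = 0.29356.

P ≈ 0.2936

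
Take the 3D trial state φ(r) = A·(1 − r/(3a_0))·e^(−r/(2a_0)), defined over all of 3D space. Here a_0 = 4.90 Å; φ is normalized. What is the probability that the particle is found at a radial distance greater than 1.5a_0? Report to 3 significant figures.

P ≈ 0.746

With dV = 4πr²dr, the probability is ∫|φ|² dV over r > 1.5a_0.
Normalization gives A² = 1/(8·π·a_0^3/3).
Substituting u = r/a_0, A², 4π and the length scale all cancel in the ratio: P = ∫_{1.5}^{∞} u^2·(1 - u/3)^2·e^(-u) du / ∫_{0}^{∞} u^2·(1 - u/3)^2·e^(-u) du.
An antiderivative of u^2·(1 - u/3)^2·e^(-u) is (-u^4 + 2·u^3 - 3·u^2 - 6·u - 6)·e^(-u)/9; evaluating from 1.5 to ∞ gives 107·e^(-3/2)/48, while the full integral is 2/3.
This evaluates to P = 0.7461.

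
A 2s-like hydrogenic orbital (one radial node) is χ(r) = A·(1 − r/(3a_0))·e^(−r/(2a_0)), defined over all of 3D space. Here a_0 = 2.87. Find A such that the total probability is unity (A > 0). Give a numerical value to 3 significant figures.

Require ∫ |χ|² 4πr² dr = 1 over the whole domain.
The angular integral contributes 4π, leaving ∫₀^∞ r²|χ|² dr.
Carrying out the integral gives A² · 8·π·a_0^3/3.
Hence A² = 1/[8·π·a_0^3/3].
Substituting a_0 = 2.87 gives A² = 0.005049, so A = 0.07106.

A ≈ 0.0711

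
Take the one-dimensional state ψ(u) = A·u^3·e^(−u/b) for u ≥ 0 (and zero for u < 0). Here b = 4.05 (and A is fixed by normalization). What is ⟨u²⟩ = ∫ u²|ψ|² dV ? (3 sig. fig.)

⟨u^2⟩ ≈ 230

⟨u²⟩ = ∫ u^2 |ψ|² du over the full domain.
Using ∫₀^∞ uⁿ e^(−αu) du = n!/αⁿ⁺¹, evaluating both integrals, ⟨u²⟩ = 14·b^2.
With b = 4.05, ⟨u^2⟩ = 229.6.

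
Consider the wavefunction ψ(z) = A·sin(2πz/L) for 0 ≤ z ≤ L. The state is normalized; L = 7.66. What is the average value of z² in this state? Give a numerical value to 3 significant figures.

By definition ⟨z²⟩ = ∫ z^2 |ψ(z)|² dz.
Evaluating both integrals, ⟨z²⟩ = -L^2/(8·π^2) + L^2/3.
Putting L = 7.66 gives 18.82.

⟨z^2⟩ ≈ 18.8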